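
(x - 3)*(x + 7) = x^2 + 4*x - 21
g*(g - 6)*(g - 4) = g^3 - 10*g^2 + 24*g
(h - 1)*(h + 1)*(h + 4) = h^3 + 4*h^2 - h - 4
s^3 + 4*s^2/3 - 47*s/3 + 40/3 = (s - 8/3)*(s - 1)*(s + 5)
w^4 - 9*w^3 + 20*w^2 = w^2*(w - 5)*(w - 4)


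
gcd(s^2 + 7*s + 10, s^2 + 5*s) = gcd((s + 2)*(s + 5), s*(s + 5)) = s + 5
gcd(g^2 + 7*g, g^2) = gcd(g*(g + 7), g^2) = g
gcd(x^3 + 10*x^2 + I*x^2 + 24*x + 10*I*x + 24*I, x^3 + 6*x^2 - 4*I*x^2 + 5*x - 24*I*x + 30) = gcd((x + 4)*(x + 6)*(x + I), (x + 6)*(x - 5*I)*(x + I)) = x^2 + x*(6 + I) + 6*I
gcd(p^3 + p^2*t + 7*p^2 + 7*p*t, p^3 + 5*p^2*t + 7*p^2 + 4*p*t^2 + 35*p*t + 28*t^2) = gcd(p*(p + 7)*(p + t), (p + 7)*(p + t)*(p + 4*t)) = p^2 + p*t + 7*p + 7*t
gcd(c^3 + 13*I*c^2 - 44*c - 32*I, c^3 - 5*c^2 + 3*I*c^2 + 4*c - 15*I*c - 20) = c + 4*I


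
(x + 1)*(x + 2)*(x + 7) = x^3 + 10*x^2 + 23*x + 14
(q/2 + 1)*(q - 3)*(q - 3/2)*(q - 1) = q^4/2 - 7*q^3/4 - q^2 + 27*q/4 - 9/2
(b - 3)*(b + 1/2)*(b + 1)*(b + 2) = b^4 + b^3/2 - 7*b^2 - 19*b/2 - 3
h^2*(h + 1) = h^3 + h^2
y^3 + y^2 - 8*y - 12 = (y - 3)*(y + 2)^2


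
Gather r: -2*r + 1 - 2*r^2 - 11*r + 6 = -2*r^2 - 13*r + 7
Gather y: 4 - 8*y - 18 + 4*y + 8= -4*y - 6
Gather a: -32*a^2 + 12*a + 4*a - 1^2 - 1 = -32*a^2 + 16*a - 2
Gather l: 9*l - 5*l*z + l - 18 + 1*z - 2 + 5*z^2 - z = l*(10 - 5*z) + 5*z^2 - 20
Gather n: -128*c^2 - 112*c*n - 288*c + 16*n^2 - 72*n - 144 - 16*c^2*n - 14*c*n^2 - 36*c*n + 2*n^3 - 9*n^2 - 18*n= -128*c^2 - 288*c + 2*n^3 + n^2*(7 - 14*c) + n*(-16*c^2 - 148*c - 90) - 144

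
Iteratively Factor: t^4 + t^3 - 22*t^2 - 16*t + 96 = (t + 4)*(t^3 - 3*t^2 - 10*t + 24) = (t - 2)*(t + 4)*(t^2 - t - 12) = (t - 2)*(t + 3)*(t + 4)*(t - 4)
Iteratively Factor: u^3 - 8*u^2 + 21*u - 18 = (u - 3)*(u^2 - 5*u + 6) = (u - 3)^2*(u - 2)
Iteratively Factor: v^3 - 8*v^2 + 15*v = (v - 3)*(v^2 - 5*v) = v*(v - 3)*(v - 5)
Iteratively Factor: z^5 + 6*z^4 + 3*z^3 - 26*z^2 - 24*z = (z + 3)*(z^4 + 3*z^3 - 6*z^2 - 8*z) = (z + 1)*(z + 3)*(z^3 + 2*z^2 - 8*z) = (z + 1)*(z + 3)*(z + 4)*(z^2 - 2*z) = z*(z + 1)*(z + 3)*(z + 4)*(z - 2)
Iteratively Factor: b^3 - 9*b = (b - 3)*(b^2 + 3*b) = b*(b - 3)*(b + 3)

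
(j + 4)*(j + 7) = j^2 + 11*j + 28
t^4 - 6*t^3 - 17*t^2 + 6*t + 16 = (t - 8)*(t - 1)*(t + 1)*(t + 2)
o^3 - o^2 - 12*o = o*(o - 4)*(o + 3)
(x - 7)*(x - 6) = x^2 - 13*x + 42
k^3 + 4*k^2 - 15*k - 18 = (k - 3)*(k + 1)*(k + 6)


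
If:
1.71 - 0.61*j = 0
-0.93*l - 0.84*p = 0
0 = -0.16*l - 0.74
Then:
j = 2.80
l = -4.62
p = 5.12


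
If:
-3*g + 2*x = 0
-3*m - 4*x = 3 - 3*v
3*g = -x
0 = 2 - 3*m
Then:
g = 0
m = 2/3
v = 5/3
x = 0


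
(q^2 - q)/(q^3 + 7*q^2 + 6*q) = (q - 1)/(q^2 + 7*q + 6)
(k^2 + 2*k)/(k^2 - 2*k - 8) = k/(k - 4)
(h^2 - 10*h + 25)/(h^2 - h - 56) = (-h^2 + 10*h - 25)/(-h^2 + h + 56)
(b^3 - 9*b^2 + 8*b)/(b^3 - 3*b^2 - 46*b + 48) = b/(b + 6)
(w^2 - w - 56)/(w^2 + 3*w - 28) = (w - 8)/(w - 4)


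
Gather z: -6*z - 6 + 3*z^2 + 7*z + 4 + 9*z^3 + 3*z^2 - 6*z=9*z^3 + 6*z^2 - 5*z - 2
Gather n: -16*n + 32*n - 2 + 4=16*n + 2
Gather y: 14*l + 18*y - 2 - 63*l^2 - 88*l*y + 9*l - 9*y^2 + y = -63*l^2 + 23*l - 9*y^2 + y*(19 - 88*l) - 2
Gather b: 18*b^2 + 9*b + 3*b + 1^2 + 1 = 18*b^2 + 12*b + 2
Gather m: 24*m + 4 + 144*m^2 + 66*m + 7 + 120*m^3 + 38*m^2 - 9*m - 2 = 120*m^3 + 182*m^2 + 81*m + 9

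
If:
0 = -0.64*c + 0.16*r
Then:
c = 0.25*r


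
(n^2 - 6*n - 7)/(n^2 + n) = (n - 7)/n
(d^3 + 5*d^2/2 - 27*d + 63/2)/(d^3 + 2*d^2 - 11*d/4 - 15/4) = 2*(d^2 + 4*d - 21)/(2*d^2 + 7*d + 5)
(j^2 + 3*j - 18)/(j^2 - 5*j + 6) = (j + 6)/(j - 2)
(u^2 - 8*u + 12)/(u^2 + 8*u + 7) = (u^2 - 8*u + 12)/(u^2 + 8*u + 7)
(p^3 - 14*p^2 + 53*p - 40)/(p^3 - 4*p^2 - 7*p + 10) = (p - 8)/(p + 2)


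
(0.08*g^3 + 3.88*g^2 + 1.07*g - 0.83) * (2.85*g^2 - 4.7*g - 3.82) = 0.228*g^5 + 10.682*g^4 - 15.4921*g^3 - 22.2161*g^2 - 0.1864*g + 3.1706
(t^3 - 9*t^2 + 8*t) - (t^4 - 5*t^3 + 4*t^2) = -t^4 + 6*t^3 - 13*t^2 + 8*t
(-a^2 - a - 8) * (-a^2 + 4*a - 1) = a^4 - 3*a^3 + 5*a^2 - 31*a + 8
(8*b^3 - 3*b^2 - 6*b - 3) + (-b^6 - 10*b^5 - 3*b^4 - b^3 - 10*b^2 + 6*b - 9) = -b^6 - 10*b^5 - 3*b^4 + 7*b^3 - 13*b^2 - 12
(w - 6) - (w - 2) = -4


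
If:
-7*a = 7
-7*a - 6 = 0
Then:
No Solution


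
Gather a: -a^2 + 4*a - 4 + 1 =-a^2 + 4*a - 3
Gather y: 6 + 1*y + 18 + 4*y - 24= 5*y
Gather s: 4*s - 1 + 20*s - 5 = 24*s - 6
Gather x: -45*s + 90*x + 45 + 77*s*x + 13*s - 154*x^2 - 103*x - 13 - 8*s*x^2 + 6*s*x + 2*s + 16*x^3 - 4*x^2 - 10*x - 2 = -30*s + 16*x^3 + x^2*(-8*s - 158) + x*(83*s - 23) + 30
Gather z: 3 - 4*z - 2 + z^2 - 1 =z^2 - 4*z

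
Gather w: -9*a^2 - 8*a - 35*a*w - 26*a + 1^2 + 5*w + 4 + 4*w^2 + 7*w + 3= -9*a^2 - 34*a + 4*w^2 + w*(12 - 35*a) + 8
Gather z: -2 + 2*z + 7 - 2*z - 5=0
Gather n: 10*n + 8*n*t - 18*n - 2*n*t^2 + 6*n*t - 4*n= n*(-2*t^2 + 14*t - 12)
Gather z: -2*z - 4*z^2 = -4*z^2 - 2*z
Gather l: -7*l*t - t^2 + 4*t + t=-7*l*t - t^2 + 5*t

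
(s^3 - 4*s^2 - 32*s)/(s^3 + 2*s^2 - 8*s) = (s - 8)/(s - 2)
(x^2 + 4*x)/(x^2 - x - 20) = x/(x - 5)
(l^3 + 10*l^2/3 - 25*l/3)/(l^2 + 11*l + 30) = l*(3*l - 5)/(3*(l + 6))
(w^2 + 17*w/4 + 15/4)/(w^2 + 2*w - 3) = (w + 5/4)/(w - 1)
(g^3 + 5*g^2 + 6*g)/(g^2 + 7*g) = (g^2 + 5*g + 6)/(g + 7)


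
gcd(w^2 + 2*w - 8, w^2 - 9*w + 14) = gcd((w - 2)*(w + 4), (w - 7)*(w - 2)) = w - 2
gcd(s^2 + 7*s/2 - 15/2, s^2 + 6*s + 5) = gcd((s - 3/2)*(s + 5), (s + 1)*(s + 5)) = s + 5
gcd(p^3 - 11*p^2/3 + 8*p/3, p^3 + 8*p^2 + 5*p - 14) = p - 1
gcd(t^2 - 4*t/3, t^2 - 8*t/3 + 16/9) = t - 4/3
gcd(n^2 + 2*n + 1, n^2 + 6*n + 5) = n + 1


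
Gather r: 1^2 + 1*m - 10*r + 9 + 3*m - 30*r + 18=4*m - 40*r + 28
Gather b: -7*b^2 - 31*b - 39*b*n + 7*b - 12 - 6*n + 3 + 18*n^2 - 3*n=-7*b^2 + b*(-39*n - 24) + 18*n^2 - 9*n - 9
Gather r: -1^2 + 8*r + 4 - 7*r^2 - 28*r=-7*r^2 - 20*r + 3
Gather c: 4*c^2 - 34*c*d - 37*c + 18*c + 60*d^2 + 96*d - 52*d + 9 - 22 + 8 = 4*c^2 + c*(-34*d - 19) + 60*d^2 + 44*d - 5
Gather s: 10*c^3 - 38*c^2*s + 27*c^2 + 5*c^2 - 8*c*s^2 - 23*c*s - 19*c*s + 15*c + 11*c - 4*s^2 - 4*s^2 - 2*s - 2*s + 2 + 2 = 10*c^3 + 32*c^2 + 26*c + s^2*(-8*c - 8) + s*(-38*c^2 - 42*c - 4) + 4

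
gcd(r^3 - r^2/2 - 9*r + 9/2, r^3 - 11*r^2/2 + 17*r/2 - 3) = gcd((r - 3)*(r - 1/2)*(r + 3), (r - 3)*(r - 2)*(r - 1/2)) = r^2 - 7*r/2 + 3/2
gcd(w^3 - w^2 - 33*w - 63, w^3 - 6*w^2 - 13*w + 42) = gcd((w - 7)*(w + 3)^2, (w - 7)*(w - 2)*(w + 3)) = w^2 - 4*w - 21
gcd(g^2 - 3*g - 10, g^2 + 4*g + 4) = g + 2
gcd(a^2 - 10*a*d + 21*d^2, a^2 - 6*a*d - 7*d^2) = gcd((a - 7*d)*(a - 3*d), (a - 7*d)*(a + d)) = a - 7*d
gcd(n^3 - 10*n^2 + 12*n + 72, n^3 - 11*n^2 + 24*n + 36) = n^2 - 12*n + 36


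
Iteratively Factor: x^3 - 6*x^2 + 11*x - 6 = (x - 1)*(x^2 - 5*x + 6) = (x - 3)*(x - 1)*(x - 2)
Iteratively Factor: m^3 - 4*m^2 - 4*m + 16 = (m + 2)*(m^2 - 6*m + 8) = (m - 4)*(m + 2)*(m - 2)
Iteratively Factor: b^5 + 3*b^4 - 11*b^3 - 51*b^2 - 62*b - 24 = (b + 1)*(b^4 + 2*b^3 - 13*b^2 - 38*b - 24) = (b + 1)^2*(b^3 + b^2 - 14*b - 24) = (b - 4)*(b + 1)^2*(b^2 + 5*b + 6) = (b - 4)*(b + 1)^2*(b + 2)*(b + 3)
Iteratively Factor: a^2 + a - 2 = (a - 1)*(a + 2)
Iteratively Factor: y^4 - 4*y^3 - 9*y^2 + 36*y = (y - 4)*(y^3 - 9*y) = (y - 4)*(y + 3)*(y^2 - 3*y) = (y - 4)*(y - 3)*(y + 3)*(y)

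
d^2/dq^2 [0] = 0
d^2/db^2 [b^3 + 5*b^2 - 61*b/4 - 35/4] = 6*b + 10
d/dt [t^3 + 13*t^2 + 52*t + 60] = 3*t^2 + 26*t + 52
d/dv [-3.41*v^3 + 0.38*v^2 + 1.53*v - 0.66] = -10.23*v^2 + 0.76*v + 1.53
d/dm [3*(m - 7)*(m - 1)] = 6*m - 24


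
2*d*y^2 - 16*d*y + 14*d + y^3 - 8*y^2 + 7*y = (2*d + y)*(y - 7)*(y - 1)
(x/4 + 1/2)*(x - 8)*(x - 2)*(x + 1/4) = x^4/4 - 31*x^3/16 - 3*x^2/2 + 31*x/4 + 2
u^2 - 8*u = u*(u - 8)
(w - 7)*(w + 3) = w^2 - 4*w - 21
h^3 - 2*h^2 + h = h*(h - 1)^2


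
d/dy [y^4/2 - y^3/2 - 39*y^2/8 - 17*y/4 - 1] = 2*y^3 - 3*y^2/2 - 39*y/4 - 17/4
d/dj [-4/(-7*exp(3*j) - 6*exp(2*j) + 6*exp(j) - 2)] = (-84*exp(2*j) - 48*exp(j) + 24)*exp(j)/(7*exp(3*j) + 6*exp(2*j) - 6*exp(j) + 2)^2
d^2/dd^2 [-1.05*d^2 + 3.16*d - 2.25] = -2.10000000000000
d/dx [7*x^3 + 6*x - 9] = 21*x^2 + 6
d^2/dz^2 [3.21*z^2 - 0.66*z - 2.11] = 6.42000000000000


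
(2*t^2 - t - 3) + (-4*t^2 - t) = -2*t^2 - 2*t - 3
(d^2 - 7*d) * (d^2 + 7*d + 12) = d^4 - 37*d^2 - 84*d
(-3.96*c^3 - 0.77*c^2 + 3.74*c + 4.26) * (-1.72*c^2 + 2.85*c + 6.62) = 6.8112*c^5 - 9.9616*c^4 - 34.8425*c^3 - 1.7656*c^2 + 36.8998*c + 28.2012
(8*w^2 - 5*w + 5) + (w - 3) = 8*w^2 - 4*w + 2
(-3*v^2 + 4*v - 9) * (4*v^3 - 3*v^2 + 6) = -12*v^5 + 25*v^4 - 48*v^3 + 9*v^2 + 24*v - 54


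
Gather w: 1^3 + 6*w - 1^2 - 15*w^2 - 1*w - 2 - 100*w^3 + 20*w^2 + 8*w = -100*w^3 + 5*w^2 + 13*w - 2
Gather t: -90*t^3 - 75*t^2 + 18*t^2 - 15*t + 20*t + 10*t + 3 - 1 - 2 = -90*t^3 - 57*t^2 + 15*t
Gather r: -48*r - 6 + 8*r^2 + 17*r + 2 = 8*r^2 - 31*r - 4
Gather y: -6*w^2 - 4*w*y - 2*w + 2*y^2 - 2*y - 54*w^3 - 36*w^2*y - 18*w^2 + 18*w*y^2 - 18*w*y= -54*w^3 - 24*w^2 - 2*w + y^2*(18*w + 2) + y*(-36*w^2 - 22*w - 2)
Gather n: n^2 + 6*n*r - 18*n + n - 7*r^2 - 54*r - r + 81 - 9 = n^2 + n*(6*r - 17) - 7*r^2 - 55*r + 72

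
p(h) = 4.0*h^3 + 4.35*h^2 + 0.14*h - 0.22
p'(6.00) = 484.34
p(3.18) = 172.84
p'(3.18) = 149.15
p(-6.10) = -747.13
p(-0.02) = -0.22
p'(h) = 12.0*h^2 + 8.7*h + 0.14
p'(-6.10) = 393.59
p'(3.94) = 220.70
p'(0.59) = 9.45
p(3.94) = 312.51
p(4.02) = 330.50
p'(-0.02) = -0.03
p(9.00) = 3269.39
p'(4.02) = 229.04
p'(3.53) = 180.38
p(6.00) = 1021.22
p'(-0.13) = -0.79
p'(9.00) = 1050.44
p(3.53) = 230.43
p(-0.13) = -0.17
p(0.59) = 2.20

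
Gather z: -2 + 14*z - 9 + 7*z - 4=21*z - 15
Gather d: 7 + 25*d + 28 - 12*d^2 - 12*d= -12*d^2 + 13*d + 35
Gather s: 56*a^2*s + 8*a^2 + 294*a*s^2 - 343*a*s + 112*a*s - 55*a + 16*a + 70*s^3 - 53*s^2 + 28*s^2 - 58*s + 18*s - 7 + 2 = 8*a^2 - 39*a + 70*s^3 + s^2*(294*a - 25) + s*(56*a^2 - 231*a - 40) - 5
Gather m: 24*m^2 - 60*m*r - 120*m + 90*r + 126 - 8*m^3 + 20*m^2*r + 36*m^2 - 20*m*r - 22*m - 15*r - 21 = -8*m^3 + m^2*(20*r + 60) + m*(-80*r - 142) + 75*r + 105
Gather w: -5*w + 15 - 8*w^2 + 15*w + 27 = -8*w^2 + 10*w + 42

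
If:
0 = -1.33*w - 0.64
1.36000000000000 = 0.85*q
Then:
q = 1.60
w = -0.48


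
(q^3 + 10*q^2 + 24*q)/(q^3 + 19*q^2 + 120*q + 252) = q*(q + 4)/(q^2 + 13*q + 42)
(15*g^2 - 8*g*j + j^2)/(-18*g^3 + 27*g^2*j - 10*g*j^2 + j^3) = (-5*g + j)/(6*g^2 - 7*g*j + j^2)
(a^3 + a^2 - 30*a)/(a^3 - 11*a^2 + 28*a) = (a^2 + a - 30)/(a^2 - 11*a + 28)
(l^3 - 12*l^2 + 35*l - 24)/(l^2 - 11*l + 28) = (l^3 - 12*l^2 + 35*l - 24)/(l^2 - 11*l + 28)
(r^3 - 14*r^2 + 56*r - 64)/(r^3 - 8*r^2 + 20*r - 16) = (r - 8)/(r - 2)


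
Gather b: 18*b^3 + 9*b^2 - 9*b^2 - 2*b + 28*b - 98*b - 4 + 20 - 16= 18*b^3 - 72*b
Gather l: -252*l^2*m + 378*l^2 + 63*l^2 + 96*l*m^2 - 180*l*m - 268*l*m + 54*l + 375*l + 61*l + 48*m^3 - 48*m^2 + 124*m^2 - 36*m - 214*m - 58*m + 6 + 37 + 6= l^2*(441 - 252*m) + l*(96*m^2 - 448*m + 490) + 48*m^3 + 76*m^2 - 308*m + 49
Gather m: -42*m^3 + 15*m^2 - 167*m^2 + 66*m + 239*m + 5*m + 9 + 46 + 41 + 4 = -42*m^3 - 152*m^2 + 310*m + 100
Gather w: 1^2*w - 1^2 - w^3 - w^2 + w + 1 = -w^3 - w^2 + 2*w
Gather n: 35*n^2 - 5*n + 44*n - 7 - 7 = 35*n^2 + 39*n - 14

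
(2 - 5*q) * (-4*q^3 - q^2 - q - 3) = 20*q^4 - 3*q^3 + 3*q^2 + 13*q - 6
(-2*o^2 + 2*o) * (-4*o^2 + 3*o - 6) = 8*o^4 - 14*o^3 + 18*o^2 - 12*o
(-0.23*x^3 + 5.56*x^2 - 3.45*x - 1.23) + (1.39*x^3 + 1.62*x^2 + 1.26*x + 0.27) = 1.16*x^3 + 7.18*x^2 - 2.19*x - 0.96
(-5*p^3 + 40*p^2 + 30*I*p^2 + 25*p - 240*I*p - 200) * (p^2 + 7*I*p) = -5*p^5 + 40*p^4 - 5*I*p^4 - 185*p^3 + 40*I*p^3 + 1480*p^2 + 175*I*p^2 - 1400*I*p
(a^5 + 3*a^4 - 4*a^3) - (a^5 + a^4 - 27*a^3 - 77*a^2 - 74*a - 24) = 2*a^4 + 23*a^3 + 77*a^2 + 74*a + 24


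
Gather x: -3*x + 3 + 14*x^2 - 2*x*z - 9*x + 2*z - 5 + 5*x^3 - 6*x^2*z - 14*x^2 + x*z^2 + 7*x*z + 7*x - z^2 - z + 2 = 5*x^3 - 6*x^2*z + x*(z^2 + 5*z - 5) - z^2 + z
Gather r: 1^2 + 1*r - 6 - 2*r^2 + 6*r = -2*r^2 + 7*r - 5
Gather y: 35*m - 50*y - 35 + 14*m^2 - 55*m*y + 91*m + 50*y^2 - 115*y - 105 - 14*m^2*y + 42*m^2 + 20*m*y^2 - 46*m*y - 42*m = 56*m^2 + 84*m + y^2*(20*m + 50) + y*(-14*m^2 - 101*m - 165) - 140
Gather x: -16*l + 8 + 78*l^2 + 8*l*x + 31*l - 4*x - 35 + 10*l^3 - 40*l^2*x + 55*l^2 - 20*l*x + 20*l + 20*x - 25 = 10*l^3 + 133*l^2 + 35*l + x*(-40*l^2 - 12*l + 16) - 52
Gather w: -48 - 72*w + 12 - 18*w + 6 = -90*w - 30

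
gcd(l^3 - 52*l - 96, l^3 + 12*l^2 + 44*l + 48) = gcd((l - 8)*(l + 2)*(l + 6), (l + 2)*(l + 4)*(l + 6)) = l^2 + 8*l + 12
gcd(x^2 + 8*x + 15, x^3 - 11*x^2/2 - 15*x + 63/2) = x + 3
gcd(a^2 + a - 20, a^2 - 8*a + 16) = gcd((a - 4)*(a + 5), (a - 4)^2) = a - 4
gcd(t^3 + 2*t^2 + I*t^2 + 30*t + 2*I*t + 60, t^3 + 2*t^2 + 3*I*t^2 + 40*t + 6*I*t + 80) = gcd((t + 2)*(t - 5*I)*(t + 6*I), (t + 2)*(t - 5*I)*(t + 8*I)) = t^2 + t*(2 - 5*I) - 10*I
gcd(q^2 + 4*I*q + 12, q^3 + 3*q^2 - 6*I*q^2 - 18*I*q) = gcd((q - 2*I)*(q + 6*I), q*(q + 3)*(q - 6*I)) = 1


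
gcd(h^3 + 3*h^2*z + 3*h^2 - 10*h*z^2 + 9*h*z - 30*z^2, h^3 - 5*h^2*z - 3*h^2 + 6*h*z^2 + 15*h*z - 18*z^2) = -h + 2*z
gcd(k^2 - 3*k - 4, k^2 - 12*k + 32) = k - 4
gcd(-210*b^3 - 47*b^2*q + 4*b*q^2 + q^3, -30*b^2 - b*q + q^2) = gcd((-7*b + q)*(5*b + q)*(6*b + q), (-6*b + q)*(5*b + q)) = 5*b + q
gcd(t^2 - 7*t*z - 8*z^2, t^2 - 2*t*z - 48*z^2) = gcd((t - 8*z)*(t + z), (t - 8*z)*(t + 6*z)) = -t + 8*z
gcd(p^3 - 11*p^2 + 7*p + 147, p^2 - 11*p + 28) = p - 7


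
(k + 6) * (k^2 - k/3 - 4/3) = k^3 + 17*k^2/3 - 10*k/3 - 8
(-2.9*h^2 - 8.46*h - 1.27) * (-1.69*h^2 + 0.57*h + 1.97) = 4.901*h^4 + 12.6444*h^3 - 8.3889*h^2 - 17.3901*h - 2.5019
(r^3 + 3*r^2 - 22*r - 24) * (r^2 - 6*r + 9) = r^5 - 3*r^4 - 31*r^3 + 135*r^2 - 54*r - 216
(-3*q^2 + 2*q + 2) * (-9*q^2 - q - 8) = 27*q^4 - 15*q^3 + 4*q^2 - 18*q - 16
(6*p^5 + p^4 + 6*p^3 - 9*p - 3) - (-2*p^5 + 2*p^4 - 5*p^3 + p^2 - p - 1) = 8*p^5 - p^4 + 11*p^3 - p^2 - 8*p - 2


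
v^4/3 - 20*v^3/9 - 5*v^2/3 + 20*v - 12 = (v/3 + 1)*(v - 6)*(v - 3)*(v - 2/3)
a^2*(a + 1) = a^3 + a^2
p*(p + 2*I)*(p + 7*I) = p^3 + 9*I*p^2 - 14*p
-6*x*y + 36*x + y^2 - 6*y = (-6*x + y)*(y - 6)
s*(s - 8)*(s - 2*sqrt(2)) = s^3 - 8*s^2 - 2*sqrt(2)*s^2 + 16*sqrt(2)*s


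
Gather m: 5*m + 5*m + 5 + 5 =10*m + 10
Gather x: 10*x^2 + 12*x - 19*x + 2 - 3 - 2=10*x^2 - 7*x - 3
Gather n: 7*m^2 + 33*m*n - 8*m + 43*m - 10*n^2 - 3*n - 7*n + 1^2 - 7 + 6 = 7*m^2 + 35*m - 10*n^2 + n*(33*m - 10)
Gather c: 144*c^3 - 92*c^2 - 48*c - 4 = 144*c^3 - 92*c^2 - 48*c - 4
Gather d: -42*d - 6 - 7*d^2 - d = -7*d^2 - 43*d - 6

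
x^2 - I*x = x*(x - I)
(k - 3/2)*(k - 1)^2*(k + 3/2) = k^4 - 2*k^3 - 5*k^2/4 + 9*k/2 - 9/4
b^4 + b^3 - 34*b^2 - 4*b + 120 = (b - 5)*(b - 2)*(b + 2)*(b + 6)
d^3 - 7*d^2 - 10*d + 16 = (d - 8)*(d - 1)*(d + 2)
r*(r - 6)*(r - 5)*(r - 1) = r^4 - 12*r^3 + 41*r^2 - 30*r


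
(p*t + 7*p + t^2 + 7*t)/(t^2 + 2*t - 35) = (p + t)/(t - 5)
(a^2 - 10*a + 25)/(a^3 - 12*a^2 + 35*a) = (a - 5)/(a*(a - 7))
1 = 1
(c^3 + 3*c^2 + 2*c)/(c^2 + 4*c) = (c^2 + 3*c + 2)/(c + 4)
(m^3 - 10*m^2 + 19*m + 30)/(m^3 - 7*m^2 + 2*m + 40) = (m^2 - 5*m - 6)/(m^2 - 2*m - 8)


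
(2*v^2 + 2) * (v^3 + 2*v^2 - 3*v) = 2*v^5 + 4*v^4 - 4*v^3 + 4*v^2 - 6*v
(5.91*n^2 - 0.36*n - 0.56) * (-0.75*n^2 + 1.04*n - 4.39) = -4.4325*n^4 + 6.4164*n^3 - 25.8993*n^2 + 0.998*n + 2.4584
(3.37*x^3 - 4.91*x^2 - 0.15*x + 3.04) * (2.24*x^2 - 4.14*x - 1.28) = 7.5488*x^5 - 24.9502*x^4 + 15.6778*x^3 + 13.7154*x^2 - 12.3936*x - 3.8912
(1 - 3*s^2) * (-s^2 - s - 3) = 3*s^4 + 3*s^3 + 8*s^2 - s - 3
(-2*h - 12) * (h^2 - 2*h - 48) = -2*h^3 - 8*h^2 + 120*h + 576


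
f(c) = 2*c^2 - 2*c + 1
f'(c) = 4*c - 2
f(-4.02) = 41.36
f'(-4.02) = -18.08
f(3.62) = 19.97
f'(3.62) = 12.48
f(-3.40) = 30.92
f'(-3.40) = -15.60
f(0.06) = 0.89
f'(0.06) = -1.76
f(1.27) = 1.69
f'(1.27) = 3.08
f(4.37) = 30.45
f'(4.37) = 15.48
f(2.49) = 8.42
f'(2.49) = 7.96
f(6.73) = 78.13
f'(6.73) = 24.92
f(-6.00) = 85.00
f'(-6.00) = -26.00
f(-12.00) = 313.00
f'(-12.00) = -50.00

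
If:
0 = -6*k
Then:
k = 0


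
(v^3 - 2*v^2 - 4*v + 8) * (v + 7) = v^4 + 5*v^3 - 18*v^2 - 20*v + 56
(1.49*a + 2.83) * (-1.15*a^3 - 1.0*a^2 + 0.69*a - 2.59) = -1.7135*a^4 - 4.7445*a^3 - 1.8019*a^2 - 1.9064*a - 7.3297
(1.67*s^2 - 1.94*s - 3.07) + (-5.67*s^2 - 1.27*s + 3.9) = -4.0*s^2 - 3.21*s + 0.83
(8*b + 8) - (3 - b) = 9*b + 5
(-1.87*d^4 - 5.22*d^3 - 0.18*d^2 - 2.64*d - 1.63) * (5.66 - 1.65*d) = 3.0855*d^5 - 1.9712*d^4 - 29.2482*d^3 + 3.3372*d^2 - 12.2529*d - 9.2258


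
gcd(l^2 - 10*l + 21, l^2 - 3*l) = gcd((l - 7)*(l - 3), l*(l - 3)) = l - 3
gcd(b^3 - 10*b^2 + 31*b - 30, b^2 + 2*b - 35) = b - 5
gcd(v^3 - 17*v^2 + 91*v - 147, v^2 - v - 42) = v - 7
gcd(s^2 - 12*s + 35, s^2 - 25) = s - 5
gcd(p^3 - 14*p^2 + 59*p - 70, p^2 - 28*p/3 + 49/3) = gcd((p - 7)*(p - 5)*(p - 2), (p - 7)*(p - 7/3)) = p - 7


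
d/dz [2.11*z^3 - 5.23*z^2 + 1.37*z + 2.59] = 6.33*z^2 - 10.46*z + 1.37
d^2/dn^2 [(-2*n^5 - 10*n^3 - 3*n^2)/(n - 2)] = 12*(-2*n^5 + 10*n^4 - 15*n^3 + 10*n^2 - 20*n - 2)/(n^3 - 6*n^2 + 12*n - 8)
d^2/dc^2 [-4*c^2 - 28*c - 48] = -8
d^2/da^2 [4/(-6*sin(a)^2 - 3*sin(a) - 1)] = 12*(48*sin(a)^4 + 18*sin(a)^3 - 77*sin(a)^2 - 37*sin(a) - 2)/(6*sin(a)^2 + 3*sin(a) + 1)^3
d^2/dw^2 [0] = 0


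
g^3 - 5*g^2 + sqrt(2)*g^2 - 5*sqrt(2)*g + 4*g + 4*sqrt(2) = (g - 4)*(g - 1)*(g + sqrt(2))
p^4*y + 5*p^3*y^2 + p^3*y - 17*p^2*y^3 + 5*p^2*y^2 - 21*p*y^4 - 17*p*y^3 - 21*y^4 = (p - 3*y)*(p + y)*(p + 7*y)*(p*y + y)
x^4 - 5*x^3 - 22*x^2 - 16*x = x*(x - 8)*(x + 1)*(x + 2)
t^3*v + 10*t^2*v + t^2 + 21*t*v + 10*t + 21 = (t + 3)*(t + 7)*(t*v + 1)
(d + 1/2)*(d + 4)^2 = d^3 + 17*d^2/2 + 20*d + 8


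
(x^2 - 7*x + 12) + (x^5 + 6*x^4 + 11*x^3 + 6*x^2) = x^5 + 6*x^4 + 11*x^3 + 7*x^2 - 7*x + 12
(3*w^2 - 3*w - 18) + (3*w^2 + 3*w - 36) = 6*w^2 - 54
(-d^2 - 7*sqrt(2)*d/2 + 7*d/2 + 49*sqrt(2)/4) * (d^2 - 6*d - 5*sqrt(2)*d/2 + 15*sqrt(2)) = -d^4 - sqrt(2)*d^3 + 19*d^3/2 - 7*d^2/2 + 19*sqrt(2)*d^2/2 - 665*d/4 - 21*sqrt(2)*d + 735/2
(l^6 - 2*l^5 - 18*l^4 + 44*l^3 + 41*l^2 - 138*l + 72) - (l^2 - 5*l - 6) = l^6 - 2*l^5 - 18*l^4 + 44*l^3 + 40*l^2 - 133*l + 78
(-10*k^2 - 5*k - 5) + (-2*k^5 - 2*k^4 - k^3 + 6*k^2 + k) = -2*k^5 - 2*k^4 - k^3 - 4*k^2 - 4*k - 5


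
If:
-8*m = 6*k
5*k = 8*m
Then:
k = 0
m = 0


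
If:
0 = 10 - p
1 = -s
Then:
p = 10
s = -1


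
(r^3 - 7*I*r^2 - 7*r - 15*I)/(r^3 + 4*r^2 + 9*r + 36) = (r^2 - 4*I*r + 5)/(r^2 + r*(4 + 3*I) + 12*I)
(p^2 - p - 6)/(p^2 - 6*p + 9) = (p + 2)/(p - 3)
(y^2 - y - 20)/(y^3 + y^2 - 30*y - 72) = (y - 5)/(y^2 - 3*y - 18)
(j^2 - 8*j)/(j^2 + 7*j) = (j - 8)/(j + 7)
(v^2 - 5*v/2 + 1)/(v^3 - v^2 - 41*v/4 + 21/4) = 2*(v - 2)/(2*v^2 - v - 21)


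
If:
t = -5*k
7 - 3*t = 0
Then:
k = -7/15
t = 7/3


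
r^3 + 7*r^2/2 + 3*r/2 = r*(r + 1/2)*(r + 3)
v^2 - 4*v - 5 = (v - 5)*(v + 1)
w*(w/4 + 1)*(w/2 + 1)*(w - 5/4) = w^4/8 + 19*w^3/32 + w^2/16 - 5*w/4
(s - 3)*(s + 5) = s^2 + 2*s - 15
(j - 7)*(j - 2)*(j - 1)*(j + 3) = j^4 - 7*j^3 - 7*j^2 + 55*j - 42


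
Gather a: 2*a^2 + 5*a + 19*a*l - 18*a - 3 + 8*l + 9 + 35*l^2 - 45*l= 2*a^2 + a*(19*l - 13) + 35*l^2 - 37*l + 6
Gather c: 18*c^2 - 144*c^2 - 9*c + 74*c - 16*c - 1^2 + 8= -126*c^2 + 49*c + 7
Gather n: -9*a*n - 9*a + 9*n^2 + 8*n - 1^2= -9*a + 9*n^2 + n*(8 - 9*a) - 1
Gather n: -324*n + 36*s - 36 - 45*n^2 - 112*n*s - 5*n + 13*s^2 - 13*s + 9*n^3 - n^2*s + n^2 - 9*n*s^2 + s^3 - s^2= 9*n^3 + n^2*(-s - 44) + n*(-9*s^2 - 112*s - 329) + s^3 + 12*s^2 + 23*s - 36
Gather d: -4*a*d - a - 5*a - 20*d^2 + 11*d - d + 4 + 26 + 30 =-6*a - 20*d^2 + d*(10 - 4*a) + 60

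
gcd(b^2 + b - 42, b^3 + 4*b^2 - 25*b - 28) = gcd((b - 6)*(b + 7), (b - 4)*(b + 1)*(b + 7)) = b + 7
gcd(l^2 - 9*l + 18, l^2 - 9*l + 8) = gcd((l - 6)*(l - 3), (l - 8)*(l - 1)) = 1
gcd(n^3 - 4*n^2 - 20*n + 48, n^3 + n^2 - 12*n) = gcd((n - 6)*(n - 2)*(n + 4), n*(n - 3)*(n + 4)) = n + 4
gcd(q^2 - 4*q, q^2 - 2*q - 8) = q - 4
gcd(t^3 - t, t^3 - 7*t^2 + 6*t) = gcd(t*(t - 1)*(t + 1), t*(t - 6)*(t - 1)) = t^2 - t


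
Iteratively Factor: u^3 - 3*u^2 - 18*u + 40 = (u - 2)*(u^2 - u - 20) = (u - 5)*(u - 2)*(u + 4)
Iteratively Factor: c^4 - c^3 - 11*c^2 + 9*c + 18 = (c - 2)*(c^3 + c^2 - 9*c - 9) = (c - 2)*(c + 1)*(c^2 - 9) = (c - 3)*(c - 2)*(c + 1)*(c + 3)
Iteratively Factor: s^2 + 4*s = (s + 4)*(s)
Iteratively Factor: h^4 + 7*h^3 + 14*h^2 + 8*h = (h + 4)*(h^3 + 3*h^2 + 2*h) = (h + 2)*(h + 4)*(h^2 + h) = h*(h + 2)*(h + 4)*(h + 1)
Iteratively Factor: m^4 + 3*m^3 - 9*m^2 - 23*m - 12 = (m + 1)*(m^3 + 2*m^2 - 11*m - 12) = (m - 3)*(m + 1)*(m^2 + 5*m + 4) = (m - 3)*(m + 1)*(m + 4)*(m + 1)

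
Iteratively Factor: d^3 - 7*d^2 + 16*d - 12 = (d - 2)*(d^2 - 5*d + 6) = (d - 3)*(d - 2)*(d - 2)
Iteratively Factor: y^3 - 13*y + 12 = (y - 3)*(y^2 + 3*y - 4) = (y - 3)*(y - 1)*(y + 4)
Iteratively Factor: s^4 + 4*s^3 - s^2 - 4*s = (s + 1)*(s^3 + 3*s^2 - 4*s) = s*(s + 1)*(s^2 + 3*s - 4) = s*(s - 1)*(s + 1)*(s + 4)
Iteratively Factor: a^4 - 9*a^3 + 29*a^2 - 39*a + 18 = (a - 2)*(a^3 - 7*a^2 + 15*a - 9) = (a - 3)*(a - 2)*(a^2 - 4*a + 3) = (a - 3)^2*(a - 2)*(a - 1)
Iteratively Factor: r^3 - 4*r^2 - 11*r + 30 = (r - 5)*(r^2 + r - 6) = (r - 5)*(r + 3)*(r - 2)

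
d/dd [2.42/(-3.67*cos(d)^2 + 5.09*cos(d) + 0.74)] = (12.3178 - 17.7628*cos(d))*sin(d)/(-3.67*cos(d)^2 + 5.09*cos(d) + 0.74)^2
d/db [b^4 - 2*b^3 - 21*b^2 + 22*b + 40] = 4*b^3 - 6*b^2 - 42*b + 22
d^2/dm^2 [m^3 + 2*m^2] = 6*m + 4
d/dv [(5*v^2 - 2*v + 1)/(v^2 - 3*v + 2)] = (-13*v^2 + 18*v - 1)/(v^4 - 6*v^3 + 13*v^2 - 12*v + 4)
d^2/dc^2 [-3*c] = 0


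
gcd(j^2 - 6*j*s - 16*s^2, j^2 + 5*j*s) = 1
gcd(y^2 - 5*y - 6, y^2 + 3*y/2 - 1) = 1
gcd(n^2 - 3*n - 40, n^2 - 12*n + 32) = n - 8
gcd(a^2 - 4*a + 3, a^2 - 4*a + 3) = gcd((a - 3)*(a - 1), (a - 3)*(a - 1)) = a^2 - 4*a + 3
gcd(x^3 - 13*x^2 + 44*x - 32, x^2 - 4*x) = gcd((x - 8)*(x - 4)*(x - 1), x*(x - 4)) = x - 4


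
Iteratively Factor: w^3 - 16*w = (w + 4)*(w^2 - 4*w) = w*(w + 4)*(w - 4)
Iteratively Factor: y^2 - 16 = (y + 4)*(y - 4)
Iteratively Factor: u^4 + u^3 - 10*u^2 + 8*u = (u)*(u^3 + u^2 - 10*u + 8) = u*(u + 4)*(u^2 - 3*u + 2) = u*(u - 1)*(u + 4)*(u - 2)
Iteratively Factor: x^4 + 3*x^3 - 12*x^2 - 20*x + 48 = (x + 4)*(x^3 - x^2 - 8*x + 12) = (x - 2)*(x + 4)*(x^2 + x - 6) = (x - 2)^2*(x + 4)*(x + 3)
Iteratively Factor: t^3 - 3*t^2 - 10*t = (t)*(t^2 - 3*t - 10) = t*(t + 2)*(t - 5)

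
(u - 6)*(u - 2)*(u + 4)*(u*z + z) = u^4*z - 3*u^3*z - 24*u^2*z + 28*u*z + 48*z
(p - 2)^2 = p^2 - 4*p + 4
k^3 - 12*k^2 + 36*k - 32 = (k - 8)*(k - 2)^2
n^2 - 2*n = n*(n - 2)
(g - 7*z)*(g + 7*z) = g^2 - 49*z^2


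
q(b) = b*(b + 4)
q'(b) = 2*b + 4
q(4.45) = 37.60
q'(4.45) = 12.90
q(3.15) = 22.52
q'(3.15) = 10.30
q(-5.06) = 5.36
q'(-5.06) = -6.12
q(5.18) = 47.55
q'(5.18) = 14.36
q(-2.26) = -3.93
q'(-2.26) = -0.52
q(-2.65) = -3.58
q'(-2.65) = -1.30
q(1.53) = 8.46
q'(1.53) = 7.06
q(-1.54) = -3.79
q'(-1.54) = 0.92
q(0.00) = 0.00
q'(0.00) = 4.00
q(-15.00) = 165.00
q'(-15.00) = -26.00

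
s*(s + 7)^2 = s^3 + 14*s^2 + 49*s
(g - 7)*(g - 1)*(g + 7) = g^3 - g^2 - 49*g + 49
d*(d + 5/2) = d^2 + 5*d/2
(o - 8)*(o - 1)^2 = o^3 - 10*o^2 + 17*o - 8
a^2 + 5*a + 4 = (a + 1)*(a + 4)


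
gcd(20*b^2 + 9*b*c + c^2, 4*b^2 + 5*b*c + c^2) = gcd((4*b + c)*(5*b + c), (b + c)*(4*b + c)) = 4*b + c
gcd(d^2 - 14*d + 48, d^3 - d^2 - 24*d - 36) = d - 6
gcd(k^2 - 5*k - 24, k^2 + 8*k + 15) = k + 3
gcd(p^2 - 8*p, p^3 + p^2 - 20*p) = p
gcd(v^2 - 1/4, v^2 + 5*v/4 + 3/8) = v + 1/2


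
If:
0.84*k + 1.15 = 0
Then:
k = -1.37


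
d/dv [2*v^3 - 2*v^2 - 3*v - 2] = 6*v^2 - 4*v - 3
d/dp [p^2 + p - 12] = 2*p + 1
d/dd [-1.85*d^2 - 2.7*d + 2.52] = -3.7*d - 2.7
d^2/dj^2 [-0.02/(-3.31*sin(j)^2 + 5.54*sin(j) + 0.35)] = (0.876488*sin(j)^4 - 1.100244*sin(j)^3 - 0.60822*sin(j)^2 + 2.161708*sin(j) - 1.274004)/(-3.31*sin(j)^2 + 5.54*sin(j) + 0.35)^3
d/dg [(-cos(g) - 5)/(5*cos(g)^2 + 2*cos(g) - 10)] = 5*(sin(g)^2 - 10*cos(g) - 5)*sin(g)/(5*cos(g)^2 + 2*cos(g) - 10)^2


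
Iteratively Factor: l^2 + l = (l)*(l + 1)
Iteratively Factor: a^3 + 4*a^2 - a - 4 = (a - 1)*(a^2 + 5*a + 4) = (a - 1)*(a + 1)*(a + 4)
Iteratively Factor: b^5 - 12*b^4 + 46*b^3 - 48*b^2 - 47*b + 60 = (b - 4)*(b^4 - 8*b^3 + 14*b^2 + 8*b - 15) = (b - 4)*(b + 1)*(b^3 - 9*b^2 + 23*b - 15) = (b - 4)*(b - 3)*(b + 1)*(b^2 - 6*b + 5) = (b - 5)*(b - 4)*(b - 3)*(b + 1)*(b - 1)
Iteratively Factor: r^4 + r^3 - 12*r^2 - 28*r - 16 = (r + 2)*(r^3 - r^2 - 10*r - 8) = (r + 1)*(r + 2)*(r^2 - 2*r - 8) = (r + 1)*(r + 2)^2*(r - 4)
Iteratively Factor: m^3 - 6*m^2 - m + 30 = (m - 5)*(m^2 - m - 6) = (m - 5)*(m + 2)*(m - 3)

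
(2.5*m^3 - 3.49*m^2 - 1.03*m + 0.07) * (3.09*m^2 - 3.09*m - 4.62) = 7.725*m^5 - 18.5091*m^4 - 3.9486*m^3 + 19.5228*m^2 + 4.5423*m - 0.3234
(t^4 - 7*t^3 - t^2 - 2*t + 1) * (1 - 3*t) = -3*t^5 + 22*t^4 - 4*t^3 + 5*t^2 - 5*t + 1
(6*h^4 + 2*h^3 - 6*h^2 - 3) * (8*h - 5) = 48*h^5 - 14*h^4 - 58*h^3 + 30*h^2 - 24*h + 15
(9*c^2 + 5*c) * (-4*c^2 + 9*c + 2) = -36*c^4 + 61*c^3 + 63*c^2 + 10*c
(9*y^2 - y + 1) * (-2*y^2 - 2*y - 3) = -18*y^4 - 16*y^3 - 27*y^2 + y - 3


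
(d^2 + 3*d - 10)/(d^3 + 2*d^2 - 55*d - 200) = (d - 2)/(d^2 - 3*d - 40)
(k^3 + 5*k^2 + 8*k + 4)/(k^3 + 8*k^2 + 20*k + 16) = (k + 1)/(k + 4)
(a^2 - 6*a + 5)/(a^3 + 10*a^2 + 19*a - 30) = (a - 5)/(a^2 + 11*a + 30)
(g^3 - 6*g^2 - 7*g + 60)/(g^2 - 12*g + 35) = (g^2 - g - 12)/(g - 7)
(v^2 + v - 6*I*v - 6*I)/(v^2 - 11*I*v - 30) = (v + 1)/(v - 5*I)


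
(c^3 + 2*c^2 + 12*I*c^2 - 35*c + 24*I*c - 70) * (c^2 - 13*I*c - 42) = c^5 + 2*c^4 - I*c^4 + 79*c^3 - 2*I*c^3 + 158*c^2 - 49*I*c^2 + 1470*c - 98*I*c + 2940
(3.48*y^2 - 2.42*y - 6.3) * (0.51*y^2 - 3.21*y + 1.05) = 1.7748*y^4 - 12.405*y^3 + 8.2092*y^2 + 17.682*y - 6.615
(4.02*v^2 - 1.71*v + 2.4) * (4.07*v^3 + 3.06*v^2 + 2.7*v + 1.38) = 16.3614*v^5 + 5.3415*v^4 + 15.3894*v^3 + 8.2746*v^2 + 4.1202*v + 3.312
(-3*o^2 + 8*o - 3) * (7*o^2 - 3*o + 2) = -21*o^4 + 65*o^3 - 51*o^2 + 25*o - 6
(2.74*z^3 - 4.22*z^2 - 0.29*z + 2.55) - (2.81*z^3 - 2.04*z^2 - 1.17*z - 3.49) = -0.0699999999999998*z^3 - 2.18*z^2 + 0.88*z + 6.04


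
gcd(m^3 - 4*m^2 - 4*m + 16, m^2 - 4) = m^2 - 4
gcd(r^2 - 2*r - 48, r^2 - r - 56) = r - 8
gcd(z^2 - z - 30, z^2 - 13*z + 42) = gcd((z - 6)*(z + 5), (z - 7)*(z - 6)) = z - 6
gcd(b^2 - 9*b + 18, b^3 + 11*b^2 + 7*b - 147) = b - 3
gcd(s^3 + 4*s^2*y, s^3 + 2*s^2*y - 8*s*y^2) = s^2 + 4*s*y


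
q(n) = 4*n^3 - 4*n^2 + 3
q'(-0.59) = 8.90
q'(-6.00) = 480.00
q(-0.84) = -2.19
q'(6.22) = 414.50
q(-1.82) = -34.36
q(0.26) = 2.80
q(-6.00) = -1005.00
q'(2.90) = 77.72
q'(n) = 12*n^2 - 8*n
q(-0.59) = 0.79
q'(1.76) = 23.09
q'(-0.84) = 15.19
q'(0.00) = 0.00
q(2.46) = 38.34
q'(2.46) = 52.94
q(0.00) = 3.00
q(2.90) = 66.92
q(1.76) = 12.42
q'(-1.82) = 54.31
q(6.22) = 810.81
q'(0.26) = -1.27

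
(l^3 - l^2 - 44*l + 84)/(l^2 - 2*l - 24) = (l^2 + 5*l - 14)/(l + 4)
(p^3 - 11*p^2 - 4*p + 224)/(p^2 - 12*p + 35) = (p^2 - 4*p - 32)/(p - 5)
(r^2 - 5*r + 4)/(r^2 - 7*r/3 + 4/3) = 3*(r - 4)/(3*r - 4)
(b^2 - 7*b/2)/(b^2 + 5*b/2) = (2*b - 7)/(2*b + 5)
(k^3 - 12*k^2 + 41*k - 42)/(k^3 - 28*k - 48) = (-k^3 + 12*k^2 - 41*k + 42)/(-k^3 + 28*k + 48)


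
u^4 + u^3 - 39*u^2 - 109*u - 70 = (u - 7)*(u + 1)*(u + 2)*(u + 5)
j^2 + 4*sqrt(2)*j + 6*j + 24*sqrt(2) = (j + 6)*(j + 4*sqrt(2))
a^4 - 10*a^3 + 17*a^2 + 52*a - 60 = (a - 6)*(a - 5)*(a - 1)*(a + 2)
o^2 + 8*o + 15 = (o + 3)*(o + 5)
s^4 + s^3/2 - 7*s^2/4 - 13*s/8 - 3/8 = (s - 3/2)*(s + 1/2)^2*(s + 1)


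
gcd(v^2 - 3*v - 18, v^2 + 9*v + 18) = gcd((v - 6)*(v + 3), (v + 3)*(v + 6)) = v + 3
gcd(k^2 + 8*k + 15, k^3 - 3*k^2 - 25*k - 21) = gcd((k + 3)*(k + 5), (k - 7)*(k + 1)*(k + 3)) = k + 3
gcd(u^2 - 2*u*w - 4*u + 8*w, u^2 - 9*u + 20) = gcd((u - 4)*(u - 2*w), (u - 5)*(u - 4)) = u - 4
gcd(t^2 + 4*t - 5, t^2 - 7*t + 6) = t - 1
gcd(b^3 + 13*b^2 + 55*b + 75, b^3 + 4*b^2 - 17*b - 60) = b^2 + 8*b + 15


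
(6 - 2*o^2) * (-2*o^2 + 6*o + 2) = 4*o^4 - 12*o^3 - 16*o^2 + 36*o + 12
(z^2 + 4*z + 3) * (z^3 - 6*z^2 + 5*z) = z^5 - 2*z^4 - 16*z^3 + 2*z^2 + 15*z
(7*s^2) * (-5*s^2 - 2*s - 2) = -35*s^4 - 14*s^3 - 14*s^2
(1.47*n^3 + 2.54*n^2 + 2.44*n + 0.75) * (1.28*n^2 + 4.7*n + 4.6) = 1.8816*n^5 + 10.1602*n^4 + 21.8232*n^3 + 24.112*n^2 + 14.749*n + 3.45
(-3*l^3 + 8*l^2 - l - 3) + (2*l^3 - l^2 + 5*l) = -l^3 + 7*l^2 + 4*l - 3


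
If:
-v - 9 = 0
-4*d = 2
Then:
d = -1/2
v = -9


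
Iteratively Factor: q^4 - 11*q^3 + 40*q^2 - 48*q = (q - 3)*(q^3 - 8*q^2 + 16*q) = (q - 4)*(q - 3)*(q^2 - 4*q) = q*(q - 4)*(q - 3)*(q - 4)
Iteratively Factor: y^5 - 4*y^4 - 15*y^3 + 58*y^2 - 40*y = (y - 2)*(y^4 - 2*y^3 - 19*y^2 + 20*y) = y*(y - 2)*(y^3 - 2*y^2 - 19*y + 20) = y*(y - 5)*(y - 2)*(y^2 + 3*y - 4) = y*(y - 5)*(y - 2)*(y + 4)*(y - 1)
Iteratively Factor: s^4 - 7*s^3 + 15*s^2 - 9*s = (s)*(s^3 - 7*s^2 + 15*s - 9) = s*(s - 3)*(s^2 - 4*s + 3) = s*(s - 3)*(s - 1)*(s - 3)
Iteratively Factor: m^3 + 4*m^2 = (m)*(m^2 + 4*m) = m*(m + 4)*(m)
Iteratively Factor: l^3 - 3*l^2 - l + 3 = (l + 1)*(l^2 - 4*l + 3) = (l - 3)*(l + 1)*(l - 1)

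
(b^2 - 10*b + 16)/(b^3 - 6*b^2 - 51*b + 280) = (b - 2)/(b^2 + 2*b - 35)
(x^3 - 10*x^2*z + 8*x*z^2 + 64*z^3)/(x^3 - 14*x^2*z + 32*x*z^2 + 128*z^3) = (x - 4*z)/(x - 8*z)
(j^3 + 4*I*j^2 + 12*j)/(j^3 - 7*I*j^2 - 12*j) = (j^2 + 4*I*j + 12)/(j^2 - 7*I*j - 12)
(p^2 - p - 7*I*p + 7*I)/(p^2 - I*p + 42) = (p - 1)/(p + 6*I)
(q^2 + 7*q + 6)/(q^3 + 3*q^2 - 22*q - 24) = 1/(q - 4)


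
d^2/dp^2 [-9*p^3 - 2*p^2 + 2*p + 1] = -54*p - 4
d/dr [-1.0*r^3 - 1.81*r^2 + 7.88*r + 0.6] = -3.0*r^2 - 3.62*r + 7.88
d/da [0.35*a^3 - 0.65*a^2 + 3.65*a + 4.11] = 1.05*a^2 - 1.3*a + 3.65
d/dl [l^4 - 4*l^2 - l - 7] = 4*l^3 - 8*l - 1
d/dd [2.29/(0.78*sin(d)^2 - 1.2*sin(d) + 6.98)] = (2.748 - 3.5724*sin(d))*cos(d)/(0.78*sin(d)^2 - 1.2*sin(d) + 6.98)^2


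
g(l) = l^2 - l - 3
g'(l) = 2*l - 1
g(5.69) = 23.69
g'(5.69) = 10.38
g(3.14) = 3.72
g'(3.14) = 5.28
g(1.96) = -1.12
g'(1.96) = 2.92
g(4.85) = 15.67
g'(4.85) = 8.70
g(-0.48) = -2.29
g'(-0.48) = -1.96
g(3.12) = 3.61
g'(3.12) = 5.24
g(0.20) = -3.16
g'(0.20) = -0.60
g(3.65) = 6.67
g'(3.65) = 6.30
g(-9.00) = 87.00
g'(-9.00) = -19.00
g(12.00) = 129.00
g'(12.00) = 23.00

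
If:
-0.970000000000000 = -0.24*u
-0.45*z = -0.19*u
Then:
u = 4.04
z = 1.71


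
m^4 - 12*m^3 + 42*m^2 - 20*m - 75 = (m - 5)^2*(m - 3)*(m + 1)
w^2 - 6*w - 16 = (w - 8)*(w + 2)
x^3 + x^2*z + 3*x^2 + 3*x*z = x*(x + 3)*(x + z)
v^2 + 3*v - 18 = (v - 3)*(v + 6)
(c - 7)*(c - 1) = c^2 - 8*c + 7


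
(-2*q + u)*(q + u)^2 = -2*q^3 - 3*q^2*u + u^3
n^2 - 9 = (n - 3)*(n + 3)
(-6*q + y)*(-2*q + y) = 12*q^2 - 8*q*y + y^2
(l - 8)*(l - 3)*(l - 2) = l^3 - 13*l^2 + 46*l - 48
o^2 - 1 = (o - 1)*(o + 1)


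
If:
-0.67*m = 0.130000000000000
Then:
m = -0.19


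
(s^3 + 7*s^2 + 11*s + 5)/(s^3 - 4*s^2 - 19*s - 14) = (s^2 + 6*s + 5)/(s^2 - 5*s - 14)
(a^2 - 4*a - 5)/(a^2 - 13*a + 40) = (a + 1)/(a - 8)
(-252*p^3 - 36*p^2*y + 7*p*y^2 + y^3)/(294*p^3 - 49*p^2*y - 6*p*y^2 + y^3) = (6*p + y)/(-7*p + y)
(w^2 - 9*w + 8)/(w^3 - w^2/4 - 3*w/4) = 4*(w - 8)/(w*(4*w + 3))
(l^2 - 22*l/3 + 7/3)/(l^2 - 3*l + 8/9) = 3*(l - 7)/(3*l - 8)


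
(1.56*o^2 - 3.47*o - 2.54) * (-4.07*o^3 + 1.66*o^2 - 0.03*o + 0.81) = -6.3492*o^5 + 16.7125*o^4 + 4.5308*o^3 - 2.8487*o^2 - 2.7345*o - 2.0574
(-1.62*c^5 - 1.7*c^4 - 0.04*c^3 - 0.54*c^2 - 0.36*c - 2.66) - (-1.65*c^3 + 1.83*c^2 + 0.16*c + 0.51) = -1.62*c^5 - 1.7*c^4 + 1.61*c^3 - 2.37*c^2 - 0.52*c - 3.17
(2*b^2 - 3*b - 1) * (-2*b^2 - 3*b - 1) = -4*b^4 + 9*b^2 + 6*b + 1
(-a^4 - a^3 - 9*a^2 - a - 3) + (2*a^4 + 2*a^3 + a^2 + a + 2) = a^4 + a^3 - 8*a^2 - 1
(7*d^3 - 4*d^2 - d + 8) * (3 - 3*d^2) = -21*d^5 + 12*d^4 + 24*d^3 - 36*d^2 - 3*d + 24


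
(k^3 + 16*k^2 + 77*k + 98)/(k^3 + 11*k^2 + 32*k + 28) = (k + 7)/(k + 2)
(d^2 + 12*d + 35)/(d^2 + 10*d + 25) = (d + 7)/(d + 5)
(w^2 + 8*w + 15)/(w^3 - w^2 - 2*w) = (w^2 + 8*w + 15)/(w*(w^2 - w - 2))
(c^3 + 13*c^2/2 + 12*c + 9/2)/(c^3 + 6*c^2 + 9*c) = (c + 1/2)/c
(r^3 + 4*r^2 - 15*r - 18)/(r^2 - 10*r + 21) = (r^2 + 7*r + 6)/(r - 7)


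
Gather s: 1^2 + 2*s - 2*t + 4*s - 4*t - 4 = 6*s - 6*t - 3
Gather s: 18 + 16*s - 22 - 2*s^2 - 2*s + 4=-2*s^2 + 14*s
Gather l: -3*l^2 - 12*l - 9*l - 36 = -3*l^2 - 21*l - 36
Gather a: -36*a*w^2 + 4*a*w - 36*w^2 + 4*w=a*(-36*w^2 + 4*w) - 36*w^2 + 4*w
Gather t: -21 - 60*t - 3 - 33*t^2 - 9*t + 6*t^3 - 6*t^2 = 6*t^3 - 39*t^2 - 69*t - 24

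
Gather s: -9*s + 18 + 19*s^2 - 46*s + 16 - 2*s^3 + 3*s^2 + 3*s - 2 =-2*s^3 + 22*s^2 - 52*s + 32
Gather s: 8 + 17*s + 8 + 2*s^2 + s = 2*s^2 + 18*s + 16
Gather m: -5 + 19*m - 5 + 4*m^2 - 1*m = 4*m^2 + 18*m - 10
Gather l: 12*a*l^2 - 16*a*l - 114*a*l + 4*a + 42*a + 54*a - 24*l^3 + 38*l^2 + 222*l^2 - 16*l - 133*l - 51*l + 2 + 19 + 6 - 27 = 100*a - 24*l^3 + l^2*(12*a + 260) + l*(-130*a - 200)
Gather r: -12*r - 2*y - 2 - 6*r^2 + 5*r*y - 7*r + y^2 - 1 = -6*r^2 + r*(5*y - 19) + y^2 - 2*y - 3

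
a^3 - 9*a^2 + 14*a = a*(a - 7)*(a - 2)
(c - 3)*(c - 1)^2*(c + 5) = c^4 - 18*c^2 + 32*c - 15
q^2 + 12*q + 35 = (q + 5)*(q + 7)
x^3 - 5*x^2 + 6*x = x*(x - 3)*(x - 2)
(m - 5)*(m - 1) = m^2 - 6*m + 5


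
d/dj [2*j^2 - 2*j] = 4*j - 2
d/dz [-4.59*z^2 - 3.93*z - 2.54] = -9.18*z - 3.93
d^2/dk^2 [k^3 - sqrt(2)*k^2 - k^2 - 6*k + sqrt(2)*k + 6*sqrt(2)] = 6*k - 2*sqrt(2) - 2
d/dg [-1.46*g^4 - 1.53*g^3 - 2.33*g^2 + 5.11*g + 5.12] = -5.84*g^3 - 4.59*g^2 - 4.66*g + 5.11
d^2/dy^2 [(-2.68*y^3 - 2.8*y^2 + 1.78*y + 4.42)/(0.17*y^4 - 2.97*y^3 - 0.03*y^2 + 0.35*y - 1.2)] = (-0.154904*y^9 - 0.485520000000008*y^8 + 9.01761600000015*y^7 - 58.540376*y^6 - 0.634236000000101*y^5 + 551.216748*y^4 + 157.505696*y^3 - 85.492152*y^2 - 118.33542*y - 5.80414)/(0.004913*y^12 - 0.257499*y^11 + 4.496058*y^10 - 26.076846*y^9 - 1.957752*y^8 + 12.878496*y^7 - 31.468962*y^6 - 2.16045*y^5 + 8.204535*y^4 - 12.711925*y^3 - 0.5706*y^2 + 1.512*y - 1.728)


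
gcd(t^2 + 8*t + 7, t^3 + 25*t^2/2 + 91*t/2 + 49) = t + 7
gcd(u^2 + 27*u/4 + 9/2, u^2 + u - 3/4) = 1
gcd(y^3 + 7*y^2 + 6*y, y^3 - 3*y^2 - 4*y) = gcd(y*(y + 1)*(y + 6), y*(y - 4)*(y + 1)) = y^2 + y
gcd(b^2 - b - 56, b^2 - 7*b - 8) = b - 8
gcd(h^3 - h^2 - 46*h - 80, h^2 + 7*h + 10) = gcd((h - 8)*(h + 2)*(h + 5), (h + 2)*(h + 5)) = h^2 + 7*h + 10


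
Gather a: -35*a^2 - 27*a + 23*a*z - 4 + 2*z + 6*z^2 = -35*a^2 + a*(23*z - 27) + 6*z^2 + 2*z - 4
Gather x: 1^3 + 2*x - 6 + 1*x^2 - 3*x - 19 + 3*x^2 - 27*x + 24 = 4*x^2 - 28*x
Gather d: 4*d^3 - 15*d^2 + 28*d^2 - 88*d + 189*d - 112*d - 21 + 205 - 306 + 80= 4*d^3 + 13*d^2 - 11*d - 42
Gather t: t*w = t*w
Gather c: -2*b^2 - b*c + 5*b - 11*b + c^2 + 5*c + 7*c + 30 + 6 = -2*b^2 - 6*b + c^2 + c*(12 - b) + 36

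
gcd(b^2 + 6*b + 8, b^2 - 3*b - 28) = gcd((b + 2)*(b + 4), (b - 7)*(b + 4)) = b + 4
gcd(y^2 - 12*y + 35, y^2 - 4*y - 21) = y - 7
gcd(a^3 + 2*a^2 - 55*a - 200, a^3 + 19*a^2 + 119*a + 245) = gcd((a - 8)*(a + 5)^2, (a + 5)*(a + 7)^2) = a + 5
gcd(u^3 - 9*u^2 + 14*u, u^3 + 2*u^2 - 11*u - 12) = 1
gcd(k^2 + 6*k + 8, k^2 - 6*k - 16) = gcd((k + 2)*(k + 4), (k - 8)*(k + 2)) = k + 2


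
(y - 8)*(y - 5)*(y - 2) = y^3 - 15*y^2 + 66*y - 80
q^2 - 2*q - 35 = (q - 7)*(q + 5)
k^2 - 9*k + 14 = (k - 7)*(k - 2)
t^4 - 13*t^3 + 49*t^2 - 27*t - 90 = (t - 6)*(t - 5)*(t - 3)*(t + 1)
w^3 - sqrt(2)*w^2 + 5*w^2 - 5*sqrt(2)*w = w*(w + 5)*(w - sqrt(2))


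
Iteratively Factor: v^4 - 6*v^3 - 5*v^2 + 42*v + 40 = (v - 4)*(v^3 - 2*v^2 - 13*v - 10) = (v - 5)*(v - 4)*(v^2 + 3*v + 2) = (v - 5)*(v - 4)*(v + 2)*(v + 1)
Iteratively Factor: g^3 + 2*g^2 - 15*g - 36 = (g + 3)*(g^2 - g - 12) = (g - 4)*(g + 3)*(g + 3)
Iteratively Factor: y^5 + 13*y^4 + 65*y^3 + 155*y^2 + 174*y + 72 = (y + 4)*(y^4 + 9*y^3 + 29*y^2 + 39*y + 18) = (y + 3)*(y + 4)*(y^3 + 6*y^2 + 11*y + 6) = (y + 1)*(y + 3)*(y + 4)*(y^2 + 5*y + 6) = (y + 1)*(y + 3)^2*(y + 4)*(y + 2)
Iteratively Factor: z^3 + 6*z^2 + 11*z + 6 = (z + 2)*(z^2 + 4*z + 3) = (z + 1)*(z + 2)*(z + 3)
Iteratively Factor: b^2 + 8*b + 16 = (b + 4)*(b + 4)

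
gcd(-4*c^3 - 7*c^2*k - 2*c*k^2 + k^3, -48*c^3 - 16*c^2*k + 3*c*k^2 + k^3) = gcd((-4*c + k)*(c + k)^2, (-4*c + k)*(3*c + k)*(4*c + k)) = 4*c - k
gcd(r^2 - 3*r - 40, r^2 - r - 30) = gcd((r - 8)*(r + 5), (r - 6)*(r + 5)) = r + 5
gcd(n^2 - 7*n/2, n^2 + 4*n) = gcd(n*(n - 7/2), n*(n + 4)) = n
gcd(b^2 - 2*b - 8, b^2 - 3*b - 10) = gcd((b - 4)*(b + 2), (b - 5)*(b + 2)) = b + 2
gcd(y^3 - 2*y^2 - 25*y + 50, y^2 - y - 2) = y - 2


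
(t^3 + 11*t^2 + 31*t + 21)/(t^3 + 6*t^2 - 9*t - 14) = (t + 3)/(t - 2)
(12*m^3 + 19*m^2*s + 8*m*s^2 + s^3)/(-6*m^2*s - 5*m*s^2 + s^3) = (12*m^2 + 7*m*s + s^2)/(s*(-6*m + s))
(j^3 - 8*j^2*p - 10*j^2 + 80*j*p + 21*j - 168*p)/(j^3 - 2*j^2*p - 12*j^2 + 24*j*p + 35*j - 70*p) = (-j^2 + 8*j*p + 3*j - 24*p)/(-j^2 + 2*j*p + 5*j - 10*p)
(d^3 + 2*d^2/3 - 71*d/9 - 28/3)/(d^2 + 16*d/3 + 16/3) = (d^2 - 2*d/3 - 7)/(d + 4)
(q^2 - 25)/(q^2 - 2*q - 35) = (q - 5)/(q - 7)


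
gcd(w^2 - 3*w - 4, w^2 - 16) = w - 4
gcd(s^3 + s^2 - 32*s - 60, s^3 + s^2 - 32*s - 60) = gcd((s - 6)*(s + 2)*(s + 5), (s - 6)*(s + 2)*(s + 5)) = s^3 + s^2 - 32*s - 60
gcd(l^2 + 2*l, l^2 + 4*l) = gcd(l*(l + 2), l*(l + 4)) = l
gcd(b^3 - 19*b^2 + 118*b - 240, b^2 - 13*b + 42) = b - 6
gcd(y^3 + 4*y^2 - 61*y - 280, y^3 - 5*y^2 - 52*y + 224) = y^2 - y - 56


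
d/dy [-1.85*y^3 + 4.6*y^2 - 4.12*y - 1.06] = -5.55*y^2 + 9.2*y - 4.12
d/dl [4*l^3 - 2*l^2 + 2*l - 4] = 12*l^2 - 4*l + 2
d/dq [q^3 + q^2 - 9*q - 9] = 3*q^2 + 2*q - 9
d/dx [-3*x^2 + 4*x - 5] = 4 - 6*x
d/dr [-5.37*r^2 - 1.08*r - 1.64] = -10.74*r - 1.08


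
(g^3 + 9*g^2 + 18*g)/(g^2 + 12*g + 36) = g*(g + 3)/(g + 6)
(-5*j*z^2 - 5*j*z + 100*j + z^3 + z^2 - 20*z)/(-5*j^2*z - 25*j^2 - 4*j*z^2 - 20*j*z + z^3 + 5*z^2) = (z - 4)/(j + z)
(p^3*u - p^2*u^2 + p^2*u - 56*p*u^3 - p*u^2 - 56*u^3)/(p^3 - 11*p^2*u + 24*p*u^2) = u*(p^2 + 7*p*u + p + 7*u)/(p*(p - 3*u))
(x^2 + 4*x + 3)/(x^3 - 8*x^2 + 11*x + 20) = (x + 3)/(x^2 - 9*x + 20)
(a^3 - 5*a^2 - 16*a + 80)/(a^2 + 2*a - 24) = (a^2 - a - 20)/(a + 6)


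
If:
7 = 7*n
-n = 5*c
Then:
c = -1/5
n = 1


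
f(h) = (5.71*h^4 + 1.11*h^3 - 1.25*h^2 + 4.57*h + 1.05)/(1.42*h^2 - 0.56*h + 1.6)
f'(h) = (0.56 - 2.84*h)*(5.71*h^4 + 1.11*h^3 - 1.25*h^2 + 4.57*h + 1.05)/(1.42*h^2 - 0.56*h + 1.6)^2 + (22.84*h^3 + 3.33*h^2 - 2.5*h + 4.57)/(1.42*h^2 - 0.56*h + 1.6) = (16.2164*h^5 - 8.0166*h^4 + 35.3008*h^3 - 0.461399999999999*h^2 - 6.982*h + 7.9)/(2.0164*h^4 - 1.5904*h^3 + 4.8576*h^2 - 1.792*h + 2.56)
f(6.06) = 157.50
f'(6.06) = 51.08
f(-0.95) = -0.21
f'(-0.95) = -3.02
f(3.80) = 62.67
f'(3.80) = 32.80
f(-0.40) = -0.44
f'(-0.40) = 1.90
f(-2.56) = 16.84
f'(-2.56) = -17.71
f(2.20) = 20.80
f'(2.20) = 19.34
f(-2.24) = 11.61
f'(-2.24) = -14.98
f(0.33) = 1.61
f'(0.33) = 2.75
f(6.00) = 154.44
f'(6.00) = 50.60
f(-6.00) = 126.41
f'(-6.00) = -45.81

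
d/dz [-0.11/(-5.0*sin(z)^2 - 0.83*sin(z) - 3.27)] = -(1.1*sin(z) + 0.0913)*cos(z)/(5.0*sin(z)^2 + 0.83*sin(z) + 3.27)^2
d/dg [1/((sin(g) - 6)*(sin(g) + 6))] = -sin(2*g)/((sin(g) - 6)^2*(sin(g) + 6)^2)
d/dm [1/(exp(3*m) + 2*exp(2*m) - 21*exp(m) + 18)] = (-3*exp(2*m) - 4*exp(m) + 21)*exp(m)/(exp(3*m) + 2*exp(2*m) - 21*exp(m) + 18)^2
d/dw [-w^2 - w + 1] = -2*w - 1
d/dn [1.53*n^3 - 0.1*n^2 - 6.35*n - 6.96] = 4.59*n^2 - 0.2*n - 6.35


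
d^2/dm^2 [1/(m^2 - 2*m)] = 2*(-m*(m - 2) + 4*(m - 1)^2)/(m^3*(m - 2)^3)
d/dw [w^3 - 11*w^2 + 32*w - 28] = 3*w^2 - 22*w + 32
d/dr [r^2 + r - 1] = 2*r + 1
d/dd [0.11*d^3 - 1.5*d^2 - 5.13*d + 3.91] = 0.33*d^2 - 3.0*d - 5.13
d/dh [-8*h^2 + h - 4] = 1 - 16*h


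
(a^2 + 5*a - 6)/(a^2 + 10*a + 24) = (a - 1)/(a + 4)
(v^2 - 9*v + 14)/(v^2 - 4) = (v - 7)/(v + 2)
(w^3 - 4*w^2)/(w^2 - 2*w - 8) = w^2/(w + 2)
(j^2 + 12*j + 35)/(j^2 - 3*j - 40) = (j + 7)/(j - 8)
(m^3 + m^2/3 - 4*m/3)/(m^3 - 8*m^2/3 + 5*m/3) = (3*m + 4)/(3*m - 5)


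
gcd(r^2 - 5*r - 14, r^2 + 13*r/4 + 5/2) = r + 2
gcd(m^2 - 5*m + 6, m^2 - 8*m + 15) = m - 3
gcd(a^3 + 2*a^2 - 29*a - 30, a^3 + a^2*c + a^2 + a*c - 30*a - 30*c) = a^2 + a - 30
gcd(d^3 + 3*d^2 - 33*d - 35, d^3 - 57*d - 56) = d^2 + 8*d + 7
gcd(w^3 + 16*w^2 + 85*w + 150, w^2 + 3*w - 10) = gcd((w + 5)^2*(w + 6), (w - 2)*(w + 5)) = w + 5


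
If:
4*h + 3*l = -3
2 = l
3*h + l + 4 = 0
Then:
No Solution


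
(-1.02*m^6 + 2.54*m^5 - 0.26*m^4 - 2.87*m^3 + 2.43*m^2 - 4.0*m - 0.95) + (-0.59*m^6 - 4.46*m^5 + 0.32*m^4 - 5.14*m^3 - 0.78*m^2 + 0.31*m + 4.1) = -1.61*m^6 - 1.92*m^5 + 0.06*m^4 - 8.01*m^3 + 1.65*m^2 - 3.69*m + 3.15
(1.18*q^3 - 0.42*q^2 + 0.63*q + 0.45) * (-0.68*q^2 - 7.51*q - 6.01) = -0.8024*q^5 - 8.5762*q^4 - 4.366*q^3 - 2.5131*q^2 - 7.1658*q - 2.7045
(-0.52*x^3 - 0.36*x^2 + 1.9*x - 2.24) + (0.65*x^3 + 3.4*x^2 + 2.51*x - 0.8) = 0.13*x^3 + 3.04*x^2 + 4.41*x - 3.04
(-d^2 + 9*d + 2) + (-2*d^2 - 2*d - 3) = -3*d^2 + 7*d - 1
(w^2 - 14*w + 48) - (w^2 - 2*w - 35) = 83 - 12*w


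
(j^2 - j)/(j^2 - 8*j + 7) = j/(j - 7)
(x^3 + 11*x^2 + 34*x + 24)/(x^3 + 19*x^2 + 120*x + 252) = (x^2 + 5*x + 4)/(x^2 + 13*x + 42)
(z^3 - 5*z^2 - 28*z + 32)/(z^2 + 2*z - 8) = (z^2 - 9*z + 8)/(z - 2)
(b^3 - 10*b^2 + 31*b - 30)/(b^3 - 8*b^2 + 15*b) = (b - 2)/b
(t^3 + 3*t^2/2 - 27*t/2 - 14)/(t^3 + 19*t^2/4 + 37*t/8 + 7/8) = 4*(2*t^2 + t - 28)/(8*t^2 + 30*t + 7)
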